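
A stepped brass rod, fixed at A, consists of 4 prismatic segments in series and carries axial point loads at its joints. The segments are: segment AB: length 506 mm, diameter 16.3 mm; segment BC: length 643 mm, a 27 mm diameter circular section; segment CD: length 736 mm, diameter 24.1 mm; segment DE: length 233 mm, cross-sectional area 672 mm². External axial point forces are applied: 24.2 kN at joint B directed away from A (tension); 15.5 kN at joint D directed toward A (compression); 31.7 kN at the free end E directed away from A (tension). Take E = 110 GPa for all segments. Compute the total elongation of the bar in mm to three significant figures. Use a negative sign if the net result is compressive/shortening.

1.39 mm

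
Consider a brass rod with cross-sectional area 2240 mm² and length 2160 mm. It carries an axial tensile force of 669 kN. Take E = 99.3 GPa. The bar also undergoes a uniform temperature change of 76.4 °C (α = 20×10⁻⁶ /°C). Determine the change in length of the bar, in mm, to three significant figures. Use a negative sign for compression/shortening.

δ_mech = NL/(AE) = 669000·2160/(2240·99300) = 6.497 mm.
δ_thermal = αLΔT = 20e-6·2160·76.4 = 3.3 mm.
δ = δ_mech + δ_thermal = 9.797 mm.

9.80 mm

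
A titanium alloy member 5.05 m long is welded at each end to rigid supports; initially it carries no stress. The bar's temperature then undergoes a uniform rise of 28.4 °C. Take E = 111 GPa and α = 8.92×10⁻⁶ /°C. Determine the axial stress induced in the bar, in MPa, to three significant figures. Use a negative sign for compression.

Free thermal expansion αLΔT = 8.92e-6 · 5050 · 28.4 = 1.279 mm.
The walls impose strain ε = −(1.279)/5050 = -2.5333e-04; σ = Eε = 111000 · -2.5333e-04 = -28.12 MPa.

-28.1 MPa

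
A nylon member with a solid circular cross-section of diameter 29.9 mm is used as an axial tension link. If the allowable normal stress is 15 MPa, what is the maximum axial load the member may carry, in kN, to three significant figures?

10.5 kN

A = 702.2 mm².
P_max = σ_allow · A = 15 · 702.2 = 10530 N = 10.53 kN.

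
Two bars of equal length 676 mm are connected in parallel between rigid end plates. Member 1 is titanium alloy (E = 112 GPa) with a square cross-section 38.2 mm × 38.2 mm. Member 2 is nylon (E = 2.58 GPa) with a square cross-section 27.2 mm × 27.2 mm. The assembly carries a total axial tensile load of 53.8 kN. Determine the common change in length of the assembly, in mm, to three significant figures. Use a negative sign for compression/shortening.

A_1 = 1459 mm².
A_2 = 739.8 mm².
Equal strain + equilibrium ⇒ each member carries load in proportion to AE: A₁E₁ = 163400000 N, A₂E₂ = 1909000 N, ΣAE = 165300000 N.
δ = PL/ΣAE = 53800·676/165300000 = 0.22 mm.

0.220 mm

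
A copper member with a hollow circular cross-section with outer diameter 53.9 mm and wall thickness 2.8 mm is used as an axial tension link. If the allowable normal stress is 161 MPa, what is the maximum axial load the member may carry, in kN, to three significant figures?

72.4 kN

A = 449.5 mm².
P_max = σ_allow · A = 161 · 449.5 = 72370 N = 72.37 kN.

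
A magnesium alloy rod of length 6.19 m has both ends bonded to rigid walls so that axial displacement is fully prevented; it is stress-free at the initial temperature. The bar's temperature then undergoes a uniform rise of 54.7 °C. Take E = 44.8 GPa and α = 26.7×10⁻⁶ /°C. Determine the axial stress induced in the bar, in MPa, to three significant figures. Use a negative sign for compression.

-65.4 MPa

Free thermal expansion αLΔT = 26.7e-6 · 6190 · 54.7 = 9.04 mm.
The walls impose strain ε = −(9.04)/6190 = -1.4605e-03; σ = Eε = 44800 · -1.4605e-03 = -65.43 MPa.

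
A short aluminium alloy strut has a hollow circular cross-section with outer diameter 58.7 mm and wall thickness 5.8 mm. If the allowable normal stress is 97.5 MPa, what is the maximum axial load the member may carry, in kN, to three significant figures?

94.0 kN

A = 963.9 mm².
P_max = σ_allow · A = 97.5 · 963.9 = 93980 N = 93.98 kN.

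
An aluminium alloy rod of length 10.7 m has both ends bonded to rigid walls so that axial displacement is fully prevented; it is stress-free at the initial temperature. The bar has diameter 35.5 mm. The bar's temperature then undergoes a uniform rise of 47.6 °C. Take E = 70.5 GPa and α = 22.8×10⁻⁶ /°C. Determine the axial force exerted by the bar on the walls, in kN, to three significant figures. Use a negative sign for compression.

-75.7 kN

Free thermal expansion αLΔT = 22.8e-6 · 10700 · 47.6 = 11.61 mm.
The walls impose strain ε = −(11.61)/10700 = -1.0853e-03; σ = Eε = 70500 · -1.0853e-03 = -76.51 MPa.
Wall reaction R = σ·A = -76.51·989.8 = -75730 N = -75.73 kN.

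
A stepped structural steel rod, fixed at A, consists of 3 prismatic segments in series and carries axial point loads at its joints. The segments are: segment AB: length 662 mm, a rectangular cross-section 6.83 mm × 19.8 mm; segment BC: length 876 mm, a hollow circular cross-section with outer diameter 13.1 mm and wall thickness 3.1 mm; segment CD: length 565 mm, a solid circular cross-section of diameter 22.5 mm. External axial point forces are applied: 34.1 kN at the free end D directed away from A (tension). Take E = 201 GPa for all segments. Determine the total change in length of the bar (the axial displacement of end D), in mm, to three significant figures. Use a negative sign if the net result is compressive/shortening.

2.60 mm

Internal axial forces (sectioning from the free end, tension +): N_CD = 34.1 kN, N_BC = 34.1 kN, N_AB = 34.1 kN.
A_AB = 135.2 mm².
A_BC = 97.39 mm².
A_CD = 397.6 mm².
δ_AB = 34100·662/(135.2·201000) = 0.8305 mm
δ_BC = 34100·876/(97.39·201000) = 1.526 mm
δ_CD = 34100·565/(397.6·201000) = 0.2411 mm
δ = Σδ_i = 2.598 mm.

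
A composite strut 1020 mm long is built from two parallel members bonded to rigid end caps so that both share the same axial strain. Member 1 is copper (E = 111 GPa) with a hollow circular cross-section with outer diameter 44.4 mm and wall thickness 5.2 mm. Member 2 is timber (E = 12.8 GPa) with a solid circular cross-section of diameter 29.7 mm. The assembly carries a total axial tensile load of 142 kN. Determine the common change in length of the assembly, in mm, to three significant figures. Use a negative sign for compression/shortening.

1.81 mm

A_1 = 640.4 mm².
A_2 = 692.8 mm².
Equal strain + equilibrium ⇒ each member carries load in proportion to AE: A₁E₁ = 71080000 N, A₂E₂ = 8868000 N, ΣAE = 79950000 N.
δ = PL/ΣAE = 142000·1020/79950000 = 1.812 mm.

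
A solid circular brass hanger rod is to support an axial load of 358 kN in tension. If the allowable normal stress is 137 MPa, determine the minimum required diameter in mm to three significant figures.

57.7 mm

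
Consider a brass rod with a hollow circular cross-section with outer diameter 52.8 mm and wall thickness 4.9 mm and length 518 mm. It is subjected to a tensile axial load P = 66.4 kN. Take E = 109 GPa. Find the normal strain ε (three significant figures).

8.26e-04

A = 737.4 mm².
σ = N/A = 90.05 MPa; ε = σ/E = 90.05/109000 = 8.262e-04.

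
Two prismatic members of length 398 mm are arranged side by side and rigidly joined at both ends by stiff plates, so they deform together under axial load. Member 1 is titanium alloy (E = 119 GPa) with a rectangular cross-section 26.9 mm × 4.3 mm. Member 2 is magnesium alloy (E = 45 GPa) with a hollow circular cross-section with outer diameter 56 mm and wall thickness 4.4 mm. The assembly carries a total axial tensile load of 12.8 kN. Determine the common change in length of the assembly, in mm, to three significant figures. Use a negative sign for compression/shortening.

0.111 mm

A_1 = 115.7 mm².
A_2 = 713.3 mm².
Equal strain + equilibrium ⇒ each member carries load in proportion to AE: A₁E₁ = 13760000 N, A₂E₂ = 32100000 N, ΣAE = 45860000 N.
δ = PL/ΣAE = 12800·398/45860000 = 0.1111 mm.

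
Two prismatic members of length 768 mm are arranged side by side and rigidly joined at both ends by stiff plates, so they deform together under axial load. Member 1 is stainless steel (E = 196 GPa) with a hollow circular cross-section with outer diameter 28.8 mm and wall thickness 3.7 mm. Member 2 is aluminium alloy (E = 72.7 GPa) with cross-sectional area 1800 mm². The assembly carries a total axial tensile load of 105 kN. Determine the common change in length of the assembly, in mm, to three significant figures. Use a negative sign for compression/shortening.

A_1 = 291.8 mm².
Equal strain + equilibrium ⇒ each member carries load in proportion to AE: A₁E₁ = 57180000 N, A₂E₂ = 130900000 N, ΣAE = 188000000 N.
δ = PL/ΣAE = 105000·768/188000000 = 0.4288 mm.

0.429 mm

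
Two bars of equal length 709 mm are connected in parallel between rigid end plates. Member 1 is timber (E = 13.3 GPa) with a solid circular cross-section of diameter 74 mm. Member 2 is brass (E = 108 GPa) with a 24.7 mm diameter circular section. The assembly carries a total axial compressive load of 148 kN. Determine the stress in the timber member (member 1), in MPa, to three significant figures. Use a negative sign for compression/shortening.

A_1 = 4301 mm².
A_2 = 479.2 mm².
Equal strain + equilibrium ⇒ each member carries load in proportion to AE: A₁E₁ = 57200000 N, A₂E₂ = 51750000 N, ΣAE = 109000000 N.
σ₁ = P·E₁/ΣAE = -148000·13300/109000000 = -18.07 MPa.

-18.1 MPa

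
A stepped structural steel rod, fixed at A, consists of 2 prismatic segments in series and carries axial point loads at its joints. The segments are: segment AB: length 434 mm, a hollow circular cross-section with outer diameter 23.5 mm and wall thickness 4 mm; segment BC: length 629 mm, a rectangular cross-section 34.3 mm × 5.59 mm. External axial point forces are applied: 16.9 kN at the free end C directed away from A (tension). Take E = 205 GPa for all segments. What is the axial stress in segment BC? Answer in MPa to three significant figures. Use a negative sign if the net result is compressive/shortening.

Internal axial forces (sectioning from the free end, tension +): N_BC = 16.9 kN, N_AB = 16.9 kN.
A_BC = 191.7 mm².
σ_BC = N_BC/A_BC = 16900/191.7 = 88.14 MPa.

88.1 MPa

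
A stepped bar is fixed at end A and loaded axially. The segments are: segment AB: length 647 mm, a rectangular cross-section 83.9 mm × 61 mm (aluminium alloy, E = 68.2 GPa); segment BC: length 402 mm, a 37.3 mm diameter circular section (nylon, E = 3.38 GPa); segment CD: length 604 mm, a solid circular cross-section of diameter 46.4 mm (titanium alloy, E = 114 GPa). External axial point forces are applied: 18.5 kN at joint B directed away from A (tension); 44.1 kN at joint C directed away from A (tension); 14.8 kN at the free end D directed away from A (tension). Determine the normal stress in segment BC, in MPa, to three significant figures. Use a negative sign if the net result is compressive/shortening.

53.9 MPa

Internal axial forces (sectioning from the free end, tension +): N_CD = 14.8 kN, N_BC = 58.9 kN, N_AB = 77.4 kN.
A_BC = 1093 mm².
σ_BC = N_BC/A_BC = 58900/1093 = 53.9 MPa.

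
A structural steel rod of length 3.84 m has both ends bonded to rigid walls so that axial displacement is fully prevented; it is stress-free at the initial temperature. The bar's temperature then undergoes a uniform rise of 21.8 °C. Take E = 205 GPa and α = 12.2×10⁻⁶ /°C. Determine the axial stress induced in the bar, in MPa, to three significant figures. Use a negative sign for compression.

-54.5 MPa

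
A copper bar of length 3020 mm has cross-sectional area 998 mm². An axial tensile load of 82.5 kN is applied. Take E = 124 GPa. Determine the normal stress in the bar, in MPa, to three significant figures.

82.7 MPa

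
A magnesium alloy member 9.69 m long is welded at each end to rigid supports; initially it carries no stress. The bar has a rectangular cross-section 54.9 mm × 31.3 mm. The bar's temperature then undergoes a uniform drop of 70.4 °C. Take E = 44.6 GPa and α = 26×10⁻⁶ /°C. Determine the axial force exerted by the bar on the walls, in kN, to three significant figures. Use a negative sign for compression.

140 kN

Free thermal expansion αLΔT = 26e-6 · 9690 · -70.4 = -17.74 mm.
The walls impose strain ε = −(-17.74)/9690 = 1.8304e-03; σ = Eε = 44600 · 1.8304e-03 = 81.64 MPa.
Wall reaction R = σ·A = 81.64·1718 = 140300 N = 140.3 kN.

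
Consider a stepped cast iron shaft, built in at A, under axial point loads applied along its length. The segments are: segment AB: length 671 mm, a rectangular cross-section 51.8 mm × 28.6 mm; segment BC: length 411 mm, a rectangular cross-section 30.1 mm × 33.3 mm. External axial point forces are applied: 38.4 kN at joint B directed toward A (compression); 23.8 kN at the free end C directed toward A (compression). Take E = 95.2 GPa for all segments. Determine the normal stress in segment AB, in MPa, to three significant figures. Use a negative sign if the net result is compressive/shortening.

-42.0 MPa

Internal axial forces (sectioning from the free end, tension +): N_BC = -23.8 kN, N_AB = -62.2 kN.
A_AB = 1481 mm².
σ_AB = N_AB/A_AB = -62200/1481 = -41.99 MPa.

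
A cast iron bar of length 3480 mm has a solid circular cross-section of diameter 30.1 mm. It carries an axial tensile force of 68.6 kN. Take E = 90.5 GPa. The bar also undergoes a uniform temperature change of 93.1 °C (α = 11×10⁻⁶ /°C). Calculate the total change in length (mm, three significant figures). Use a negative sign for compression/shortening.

A = 711.6 mm².
δ_mech = NL/(AE) = 68600·3480/(711.6·90500) = 3.707 mm.
δ_thermal = αLΔT = 11e-6·3480·93.1 = 3.564 mm.
δ = δ_mech + δ_thermal = 7.271 mm.

7.27 mm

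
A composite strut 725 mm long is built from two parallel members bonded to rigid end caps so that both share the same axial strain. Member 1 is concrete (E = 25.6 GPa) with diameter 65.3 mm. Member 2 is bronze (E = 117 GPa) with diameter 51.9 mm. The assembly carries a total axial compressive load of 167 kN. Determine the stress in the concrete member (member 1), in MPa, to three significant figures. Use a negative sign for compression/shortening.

-12.8 MPa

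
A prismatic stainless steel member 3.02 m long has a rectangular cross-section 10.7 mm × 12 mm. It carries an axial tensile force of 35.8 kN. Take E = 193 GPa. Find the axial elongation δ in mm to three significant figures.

4.36 mm

A = 128.4 mm².
δ_mech = NL/(AE) = 35800·3020/(128.4·193000) = 4.363 mm.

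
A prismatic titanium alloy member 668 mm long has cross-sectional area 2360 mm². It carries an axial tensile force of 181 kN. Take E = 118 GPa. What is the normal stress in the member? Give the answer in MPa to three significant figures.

σ = N/A = 181000/2360 = 76.69 MPa.

76.7 MPa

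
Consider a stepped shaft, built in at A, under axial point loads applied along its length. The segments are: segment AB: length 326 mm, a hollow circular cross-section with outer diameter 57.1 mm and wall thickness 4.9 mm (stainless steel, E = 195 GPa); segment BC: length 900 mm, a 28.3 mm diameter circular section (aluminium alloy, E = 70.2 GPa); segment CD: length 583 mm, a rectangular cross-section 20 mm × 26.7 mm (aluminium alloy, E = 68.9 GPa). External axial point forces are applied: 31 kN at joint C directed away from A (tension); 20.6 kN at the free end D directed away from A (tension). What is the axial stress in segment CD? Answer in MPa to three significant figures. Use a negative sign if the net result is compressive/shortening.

38.6 MPa

Internal axial forces (sectioning from the free end, tension +): N_CD = 20.6 kN, N_BC = 51.6 kN, N_AB = 51.6 kN.
A_CD = 534 mm².
σ_CD = N_CD/A_CD = 20600/534 = 38.58 MPa.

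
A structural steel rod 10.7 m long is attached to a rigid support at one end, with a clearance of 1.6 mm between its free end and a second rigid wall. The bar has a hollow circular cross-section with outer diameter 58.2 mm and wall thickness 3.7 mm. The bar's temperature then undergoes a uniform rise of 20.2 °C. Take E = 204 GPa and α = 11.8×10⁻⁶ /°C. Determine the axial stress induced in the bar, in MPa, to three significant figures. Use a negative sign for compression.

Free thermal expansion αLΔT = 11.8e-6 · 10700 · 20.2 = 2.55 mm.
The walls engage after the gap closes; constrained expansion = 2.55 − 1.6 = 0.9505 mm.
The walls impose strain ε = −(0.9505)/10700 = -8.8827e-05; σ = Eε = 204000 · -8.8827e-05 = -18.12 MPa.

-18.1 MPa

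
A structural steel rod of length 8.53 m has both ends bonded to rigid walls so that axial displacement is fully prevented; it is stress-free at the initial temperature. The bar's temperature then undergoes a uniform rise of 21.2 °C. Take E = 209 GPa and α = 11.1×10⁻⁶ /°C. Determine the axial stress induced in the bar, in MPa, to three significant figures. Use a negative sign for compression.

Free thermal expansion αLΔT = 11.1e-6 · 8530 · 21.2 = 2.007 mm.
The walls impose strain ε = −(2.007)/8530 = -2.3532e-04; σ = Eε = 209000 · -2.3532e-04 = -49.18 MPa.

-49.2 MPa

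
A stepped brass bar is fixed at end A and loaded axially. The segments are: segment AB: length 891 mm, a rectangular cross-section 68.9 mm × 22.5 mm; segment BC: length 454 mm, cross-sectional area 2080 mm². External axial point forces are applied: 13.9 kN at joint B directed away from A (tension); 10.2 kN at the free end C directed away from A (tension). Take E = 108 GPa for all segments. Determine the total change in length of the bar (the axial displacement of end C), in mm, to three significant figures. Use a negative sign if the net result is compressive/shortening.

0.149 mm

Internal axial forces (sectioning from the free end, tension +): N_BC = 10.2 kN, N_AB = 24.1 kN.
A_AB = 1550 mm².
δ_AB = 24100·891/(1550·108000) = 0.1283 mm
δ_BC = 10200·454/(2080·108000) = 0.02061 mm
δ = Σδ_i = 0.1489 mm.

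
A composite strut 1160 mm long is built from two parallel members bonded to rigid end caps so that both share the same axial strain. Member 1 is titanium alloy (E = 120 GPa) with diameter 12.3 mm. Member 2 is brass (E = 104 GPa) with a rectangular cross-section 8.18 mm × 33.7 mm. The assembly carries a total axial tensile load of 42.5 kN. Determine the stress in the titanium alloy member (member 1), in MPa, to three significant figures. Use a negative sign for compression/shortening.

A_1 = 118.8 mm².
A_2 = 275.7 mm².
Equal strain + equilibrium ⇒ each member carries load in proportion to AE: A₁E₁ = 14260000 N, A₂E₂ = 28670000 N, ΣAE = 42930000 N.
σ₁ = P·E₁/ΣAE = 42500·120000/42930000 = 118.8 MPa.

119 MPa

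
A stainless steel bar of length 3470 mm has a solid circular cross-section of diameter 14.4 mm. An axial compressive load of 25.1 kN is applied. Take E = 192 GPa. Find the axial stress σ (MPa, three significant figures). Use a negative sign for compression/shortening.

-154 MPa

A = 162.9 mm².
σ = N/A = -25100/162.9 = -154.1 MPa.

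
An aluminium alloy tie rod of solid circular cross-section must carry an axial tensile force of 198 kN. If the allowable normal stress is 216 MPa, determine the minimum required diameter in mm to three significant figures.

34.2 mm

Required area A ≥ P/σ_allow = 198000/216 = 916.7 mm².
For a solid circular section, d ≥ √(4A/π) = 34.16 mm.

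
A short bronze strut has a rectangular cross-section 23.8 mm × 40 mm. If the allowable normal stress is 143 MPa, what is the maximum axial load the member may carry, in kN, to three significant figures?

A = 952 mm².
P_max = σ_allow · A = 143 · 952 = 136100 N = 136.1 kN.

136 kN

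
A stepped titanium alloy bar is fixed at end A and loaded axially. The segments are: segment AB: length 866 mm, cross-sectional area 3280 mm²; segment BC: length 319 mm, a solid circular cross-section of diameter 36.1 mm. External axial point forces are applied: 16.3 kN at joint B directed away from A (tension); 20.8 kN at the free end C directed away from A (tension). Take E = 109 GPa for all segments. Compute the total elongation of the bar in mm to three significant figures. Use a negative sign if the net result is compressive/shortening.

0.149 mm

Internal axial forces (sectioning from the free end, tension +): N_BC = 20.8 kN, N_AB = 37.1 kN.
A_BC = 1024 mm².
δ_AB = 37100·866/(3280·109000) = 0.08987 mm
δ_BC = 20800·319/(1024·109000) = 0.05947 mm
δ = Σδ_i = 0.1493 mm.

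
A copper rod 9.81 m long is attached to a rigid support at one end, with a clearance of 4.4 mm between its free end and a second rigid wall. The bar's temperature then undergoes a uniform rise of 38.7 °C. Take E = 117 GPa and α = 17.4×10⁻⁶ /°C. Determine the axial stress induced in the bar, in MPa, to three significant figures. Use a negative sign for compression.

-26.3 MPa

Free thermal expansion αLΔT = 17.4e-6 · 9810 · 38.7 = 6.606 mm.
The walls engage after the gap closes; constrained expansion = 6.606 − 4.4 = 2.206 mm.
The walls impose strain ε = −(2.206)/9810 = -2.2486e-04; σ = Eε = 117000 · -2.2486e-04 = -26.31 MPa.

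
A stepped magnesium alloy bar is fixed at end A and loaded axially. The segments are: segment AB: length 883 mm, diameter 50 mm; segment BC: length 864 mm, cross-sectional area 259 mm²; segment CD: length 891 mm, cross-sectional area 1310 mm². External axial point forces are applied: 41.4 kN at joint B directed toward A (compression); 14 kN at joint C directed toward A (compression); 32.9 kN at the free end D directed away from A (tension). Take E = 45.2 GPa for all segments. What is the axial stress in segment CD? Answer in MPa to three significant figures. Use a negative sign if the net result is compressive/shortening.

Internal axial forces (sectioning from the free end, tension +): N_CD = 32.9 kN, N_BC = 18.9 kN, N_AB = -22.5 kN.
σ_CD = N_CD/A_CD = 32900/1310 = 25.11 MPa.

25.1 MPa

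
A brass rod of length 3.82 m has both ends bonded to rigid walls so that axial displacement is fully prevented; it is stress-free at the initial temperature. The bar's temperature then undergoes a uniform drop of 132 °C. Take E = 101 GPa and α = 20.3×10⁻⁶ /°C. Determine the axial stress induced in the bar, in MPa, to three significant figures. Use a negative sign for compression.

271 MPa

Free thermal expansion αLΔT = 20.3e-6 · 3820 · -132 = -10.24 mm.
The walls impose strain ε = −(-10.24)/3820 = 2.6796e-03; σ = Eε = 101000 · 2.6796e-03 = 270.6 MPa.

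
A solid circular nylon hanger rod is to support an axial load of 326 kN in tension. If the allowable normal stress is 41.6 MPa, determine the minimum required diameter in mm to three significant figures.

99.9 mm

Required area A ≥ P/σ_allow = 326000/41.6 = 7837 mm².
For a solid circular section, d ≥ √(4A/π) = 99.89 mm.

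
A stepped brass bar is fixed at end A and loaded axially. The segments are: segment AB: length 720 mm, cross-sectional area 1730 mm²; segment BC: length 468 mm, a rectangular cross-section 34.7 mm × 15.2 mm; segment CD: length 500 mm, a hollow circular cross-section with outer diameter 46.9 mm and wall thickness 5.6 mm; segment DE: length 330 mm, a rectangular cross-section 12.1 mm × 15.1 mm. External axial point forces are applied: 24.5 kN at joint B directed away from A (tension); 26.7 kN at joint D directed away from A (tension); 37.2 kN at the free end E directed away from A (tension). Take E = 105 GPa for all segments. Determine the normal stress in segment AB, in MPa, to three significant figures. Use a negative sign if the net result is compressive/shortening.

Internal axial forces (sectioning from the free end, tension +): N_DE = 37.2 kN, N_CD = 63.9 kN, N_BC = 63.9 kN, N_AB = 88.4 kN.
σ_AB = N_AB/A_AB = 88400/1730 = 51.1 MPa.

51.1 MPa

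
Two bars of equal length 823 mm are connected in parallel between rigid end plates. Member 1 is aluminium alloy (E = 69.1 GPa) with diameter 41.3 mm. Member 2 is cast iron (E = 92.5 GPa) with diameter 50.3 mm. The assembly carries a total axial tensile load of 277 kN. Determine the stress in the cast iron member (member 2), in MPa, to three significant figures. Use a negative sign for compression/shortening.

92.7 MPa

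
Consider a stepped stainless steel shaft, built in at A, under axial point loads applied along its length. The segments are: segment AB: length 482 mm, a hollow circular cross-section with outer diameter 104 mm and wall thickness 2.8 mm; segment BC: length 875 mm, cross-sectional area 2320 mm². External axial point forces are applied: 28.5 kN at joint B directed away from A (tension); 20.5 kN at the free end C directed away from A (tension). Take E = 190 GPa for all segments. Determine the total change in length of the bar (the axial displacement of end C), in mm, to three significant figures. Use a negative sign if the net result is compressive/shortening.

0.180 mm

Internal axial forces (sectioning from the free end, tension +): N_BC = 20.5 kN, N_AB = 49 kN.
A_AB = 890.2 mm².
δ_AB = 49000·482/(890.2·190000) = 0.1396 mm
δ_BC = 20500·875/(2320·190000) = 0.04069 mm
δ = Σδ_i = 0.1803 mm.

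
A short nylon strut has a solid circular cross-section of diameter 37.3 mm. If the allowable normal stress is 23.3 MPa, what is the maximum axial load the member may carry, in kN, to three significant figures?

25.5 kN

A = 1093 mm².
P_max = σ_allow · A = 23.3 · 1093 = 25460 N = 25.46 kN.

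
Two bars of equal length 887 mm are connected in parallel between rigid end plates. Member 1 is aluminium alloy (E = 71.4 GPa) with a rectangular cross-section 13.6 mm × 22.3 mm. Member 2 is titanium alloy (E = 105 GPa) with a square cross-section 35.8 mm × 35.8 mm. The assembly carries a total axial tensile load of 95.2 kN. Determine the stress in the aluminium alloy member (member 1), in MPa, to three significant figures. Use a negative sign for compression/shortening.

A_1 = 303.3 mm².
A_2 = 1282 mm².
Equal strain + equilibrium ⇒ each member carries load in proportion to AE: A₁E₁ = 21650000 N, A₂E₂ = 134600000 N, ΣAE = 156200000 N.
σ₁ = P·E₁/ΣAE = 95200·71400/156200000 = 43.51 MPa.

43.5 MPa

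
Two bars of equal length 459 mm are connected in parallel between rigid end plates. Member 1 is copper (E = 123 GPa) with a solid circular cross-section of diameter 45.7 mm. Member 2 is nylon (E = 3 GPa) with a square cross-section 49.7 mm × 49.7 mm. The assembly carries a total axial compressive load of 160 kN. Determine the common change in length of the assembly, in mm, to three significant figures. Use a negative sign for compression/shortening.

A_1 = 1640 mm².
A_2 = 2470 mm².
Equal strain + equilibrium ⇒ each member carries load in proportion to AE: A₁E₁ = 201800000 N, A₂E₂ = 7410000 N, ΣAE = 209200000 N.
δ = PL/ΣAE = -160000·459/209200000 = -0.3511 mm.

-0.351 mm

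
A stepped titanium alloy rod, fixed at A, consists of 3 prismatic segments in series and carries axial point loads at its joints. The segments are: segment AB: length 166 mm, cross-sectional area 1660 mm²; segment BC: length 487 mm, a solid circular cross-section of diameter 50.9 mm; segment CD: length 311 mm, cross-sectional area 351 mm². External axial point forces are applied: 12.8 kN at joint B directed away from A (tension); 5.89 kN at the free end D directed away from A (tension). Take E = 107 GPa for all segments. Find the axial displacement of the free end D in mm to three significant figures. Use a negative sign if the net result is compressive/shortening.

0.0794 mm

Internal axial forces (sectioning from the free end, tension +): N_CD = 5.89 kN, N_BC = 5.89 kN, N_AB = 18.69 kN.
A_BC = 2035 mm².
δ_AB = 18690·166/(1660·107000) = 0.01747 mm
δ_BC = 5890·487/(2035·107000) = 0.01317 mm
δ_CD = 5890·311/(351·107000) = 0.04877 mm
δ = Σδ_i = 0.07942 mm.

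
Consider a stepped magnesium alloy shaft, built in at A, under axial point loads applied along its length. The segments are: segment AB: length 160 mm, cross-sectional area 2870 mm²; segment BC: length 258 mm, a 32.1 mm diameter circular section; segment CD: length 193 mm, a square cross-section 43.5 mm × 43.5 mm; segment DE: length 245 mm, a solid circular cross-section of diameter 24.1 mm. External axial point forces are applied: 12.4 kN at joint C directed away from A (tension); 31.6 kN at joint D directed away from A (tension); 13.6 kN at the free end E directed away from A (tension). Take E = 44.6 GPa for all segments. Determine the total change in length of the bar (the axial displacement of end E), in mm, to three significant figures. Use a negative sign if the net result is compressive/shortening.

0.751 mm

Internal axial forces (sectioning from the free end, tension +): N_DE = 13.6 kN, N_CD = 45.2 kN, N_BC = 57.6 kN, N_AB = 57.6 kN.
A_BC = 809.3 mm².
A_CD = 1892 mm².
A_DE = 456.2 mm².
δ_AB = 57600·160/(2870·44600) = 0.072 mm
δ_BC = 57600·258/(809.3·44600) = 0.4117 mm
δ_CD = 45200·193/(1892·44600) = 0.1034 mm
δ_DE = 13600·245/(456.2·44600) = 0.1638 mm
δ = Σδ_i = 0.7509 mm.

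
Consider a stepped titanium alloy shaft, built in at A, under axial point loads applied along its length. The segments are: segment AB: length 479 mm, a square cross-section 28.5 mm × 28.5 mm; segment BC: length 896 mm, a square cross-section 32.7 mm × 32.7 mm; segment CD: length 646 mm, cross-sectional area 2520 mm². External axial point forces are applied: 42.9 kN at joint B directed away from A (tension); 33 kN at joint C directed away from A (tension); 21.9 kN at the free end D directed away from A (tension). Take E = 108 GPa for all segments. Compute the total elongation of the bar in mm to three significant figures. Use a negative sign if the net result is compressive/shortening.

Internal axial forces (sectioning from the free end, tension +): N_CD = 21.9 kN, N_BC = 54.9 kN, N_AB = 97.8 kN.
A_AB = 812.2 mm².
A_BC = 1069 mm².
δ_AB = 97800·479/(812.2·108000) = 0.534 mm
δ_BC = 54900·896/(1069·108000) = 0.426 mm
δ_CD = 21900·646/(2520·108000) = 0.05198 mm
δ = Σδ_i = 1.012 mm.

1.01 mm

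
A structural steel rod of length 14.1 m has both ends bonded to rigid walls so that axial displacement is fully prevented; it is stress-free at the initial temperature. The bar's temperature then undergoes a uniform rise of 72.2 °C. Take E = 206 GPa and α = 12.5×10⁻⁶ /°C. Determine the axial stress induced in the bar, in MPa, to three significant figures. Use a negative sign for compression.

Free thermal expansion αLΔT = 12.5e-6 · 14100 · 72.2 = 12.73 mm.
The walls impose strain ε = −(12.73)/14100 = -9.0250e-04; σ = Eε = 206000 · -9.0250e-04 = -185.9 MPa.

-186 MPa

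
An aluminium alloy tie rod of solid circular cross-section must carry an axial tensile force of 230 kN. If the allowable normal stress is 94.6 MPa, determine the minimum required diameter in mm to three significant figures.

55.6 mm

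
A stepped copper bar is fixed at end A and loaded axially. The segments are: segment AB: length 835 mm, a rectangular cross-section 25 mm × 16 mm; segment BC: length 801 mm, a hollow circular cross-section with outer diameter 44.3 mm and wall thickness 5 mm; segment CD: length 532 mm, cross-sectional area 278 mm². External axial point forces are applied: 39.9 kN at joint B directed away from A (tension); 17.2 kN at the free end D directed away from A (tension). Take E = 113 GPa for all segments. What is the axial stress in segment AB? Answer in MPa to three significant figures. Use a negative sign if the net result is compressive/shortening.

Internal axial forces (sectioning from the free end, tension +): N_CD = 17.2 kN, N_BC = 17.2 kN, N_AB = 57.1 kN.
A_AB = 400 mm².
σ_AB = N_AB/A_AB = 57100/400 = 142.7 MPa.

143 MPa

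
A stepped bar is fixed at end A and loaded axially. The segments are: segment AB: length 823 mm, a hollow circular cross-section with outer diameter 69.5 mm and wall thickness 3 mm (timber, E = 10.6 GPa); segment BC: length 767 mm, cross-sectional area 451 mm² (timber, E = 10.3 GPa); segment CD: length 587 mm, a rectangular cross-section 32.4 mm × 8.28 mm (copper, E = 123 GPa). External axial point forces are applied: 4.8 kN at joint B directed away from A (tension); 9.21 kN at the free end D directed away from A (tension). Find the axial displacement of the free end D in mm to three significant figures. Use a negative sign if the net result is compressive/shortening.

3.42 mm

Internal axial forces (sectioning from the free end, tension +): N_CD = 9.21 kN, N_BC = 9.21 kN, N_AB = 14.01 kN.
A_AB = 626.7 mm².
A_CD = 268.3 mm².
δ_AB = 14010·823/(626.7·10600) = 1.736 mm
δ_BC = 9210·767/(451·10300) = 1.521 mm
δ_CD = 9210·587/(268.3·123000) = 0.1638 mm
δ = Σδ_i = 3.42 mm.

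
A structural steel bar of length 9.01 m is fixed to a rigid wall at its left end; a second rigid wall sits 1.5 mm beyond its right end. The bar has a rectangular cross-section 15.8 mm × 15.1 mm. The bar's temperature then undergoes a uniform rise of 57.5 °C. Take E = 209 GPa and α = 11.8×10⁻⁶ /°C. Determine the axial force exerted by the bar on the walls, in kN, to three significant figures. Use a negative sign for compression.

Free thermal expansion αLΔT = 11.8e-6 · 9010 · 57.5 = 6.113 mm.
The walls engage after the gap closes; constrained expansion = 6.113 − 1.5 = 4.613 mm.
The walls impose strain ε = −(4.613)/9010 = -5.1202e-04; σ = Eε = 209000 · -5.1202e-04 = -107 MPa.
Wall reaction R = σ·A = -107·238.6 = -25530 N = -25.53 kN.

-25.5 kN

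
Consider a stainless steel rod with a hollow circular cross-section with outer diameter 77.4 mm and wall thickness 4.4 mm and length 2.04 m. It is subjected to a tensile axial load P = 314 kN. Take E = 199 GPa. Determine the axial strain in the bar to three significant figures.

0.00156

A = 1009 mm².
σ = N/A = 311.2 MPa; ε = σ/E = 311.2/199000 = 1.564e-03.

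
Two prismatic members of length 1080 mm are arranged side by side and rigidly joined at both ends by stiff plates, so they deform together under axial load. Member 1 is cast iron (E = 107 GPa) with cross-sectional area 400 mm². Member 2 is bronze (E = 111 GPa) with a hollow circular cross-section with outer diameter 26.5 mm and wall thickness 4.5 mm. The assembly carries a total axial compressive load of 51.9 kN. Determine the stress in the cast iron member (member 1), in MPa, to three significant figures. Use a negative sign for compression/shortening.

-71.8 MPa

A_2 = 311 mm².
Equal strain + equilibrium ⇒ each member carries load in proportion to AE: A₁E₁ = 42800000 N, A₂E₂ = 34520000 N, ΣAE = 77320000 N.
σ₁ = P·E₁/ΣAE = -51900·107000/77320000 = -71.82 MPa.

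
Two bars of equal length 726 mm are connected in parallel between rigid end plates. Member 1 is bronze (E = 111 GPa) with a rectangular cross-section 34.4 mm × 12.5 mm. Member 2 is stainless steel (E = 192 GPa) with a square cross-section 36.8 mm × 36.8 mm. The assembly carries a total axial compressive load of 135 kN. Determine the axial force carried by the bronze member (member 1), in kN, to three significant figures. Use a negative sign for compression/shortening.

A_1 = 430 mm².
A_2 = 1354 mm².
Equal strain + equilibrium ⇒ each member carries load in proportion to AE: A₁E₁ = 47730000 N, A₂E₂ = 260000000 N, ΣAE = 307700000 N.
F₁ = P·A₁E₁/ΣAE = -135000·47730000/307700000 = -20940 N.

-20.9 kN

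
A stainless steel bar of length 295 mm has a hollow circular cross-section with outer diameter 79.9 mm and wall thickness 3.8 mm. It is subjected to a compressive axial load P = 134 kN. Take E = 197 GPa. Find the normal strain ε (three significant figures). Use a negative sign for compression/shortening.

A = 908.5 mm².
σ = N/A = -147.5 MPa; ε = σ/E = -147.5/197000 = -7.487e-04.

-7.49e-04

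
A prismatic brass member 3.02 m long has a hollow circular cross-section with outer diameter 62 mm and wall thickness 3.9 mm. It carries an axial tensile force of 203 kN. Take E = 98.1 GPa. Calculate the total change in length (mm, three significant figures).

A = 711.9 mm².
δ_mech = NL/(AE) = 203000·3020/(711.9·98100) = 8.779 mm.

8.78 mm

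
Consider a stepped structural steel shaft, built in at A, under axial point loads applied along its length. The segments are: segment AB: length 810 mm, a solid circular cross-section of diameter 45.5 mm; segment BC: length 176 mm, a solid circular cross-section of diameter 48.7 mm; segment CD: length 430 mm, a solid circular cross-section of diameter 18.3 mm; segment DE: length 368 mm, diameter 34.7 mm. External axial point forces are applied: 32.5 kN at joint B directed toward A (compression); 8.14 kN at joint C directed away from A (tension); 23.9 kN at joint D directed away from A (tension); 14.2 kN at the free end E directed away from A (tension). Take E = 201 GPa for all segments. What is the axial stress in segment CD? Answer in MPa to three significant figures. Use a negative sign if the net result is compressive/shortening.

145 MPa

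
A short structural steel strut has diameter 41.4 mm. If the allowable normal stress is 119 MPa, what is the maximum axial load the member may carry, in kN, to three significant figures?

A = 1346 mm².
P_max = σ_allow · A = 119 · 1346 = 160200 N = 160.2 kN.

160 kN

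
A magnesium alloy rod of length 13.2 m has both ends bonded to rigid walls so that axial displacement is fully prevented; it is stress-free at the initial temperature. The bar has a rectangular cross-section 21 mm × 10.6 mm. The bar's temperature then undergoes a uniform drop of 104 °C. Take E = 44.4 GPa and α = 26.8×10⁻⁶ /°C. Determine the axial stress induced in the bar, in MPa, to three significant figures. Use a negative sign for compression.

124 MPa

Free thermal expansion αLΔT = 26.8e-6 · 13200 · -104 = -36.79 mm.
The walls impose strain ε = −(-36.79)/13200 = 2.7872e-03; σ = Eε = 44400 · 2.7872e-03 = 123.8 MPa.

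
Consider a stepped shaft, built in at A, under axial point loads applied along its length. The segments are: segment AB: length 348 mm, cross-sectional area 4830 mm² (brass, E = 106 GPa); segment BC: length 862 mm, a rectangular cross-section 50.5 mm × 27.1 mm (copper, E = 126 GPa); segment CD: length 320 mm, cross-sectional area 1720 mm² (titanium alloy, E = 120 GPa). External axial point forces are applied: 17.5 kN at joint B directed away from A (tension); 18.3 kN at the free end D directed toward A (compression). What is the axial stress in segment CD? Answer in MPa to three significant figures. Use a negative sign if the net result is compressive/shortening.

Internal axial forces (sectioning from the free end, tension +): N_CD = -18.3 kN, N_BC = -18.3 kN, N_AB = -0.8 kN.
σ_CD = N_CD/A_CD = -18300/1720 = -10.64 MPa.

-10.6 MPa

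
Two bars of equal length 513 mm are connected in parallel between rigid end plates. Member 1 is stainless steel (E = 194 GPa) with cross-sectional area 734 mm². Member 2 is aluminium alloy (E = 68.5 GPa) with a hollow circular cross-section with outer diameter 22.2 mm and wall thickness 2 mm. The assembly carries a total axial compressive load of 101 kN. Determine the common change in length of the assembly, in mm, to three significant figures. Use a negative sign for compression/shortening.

A_2 = 126.9 mm².
Equal strain + equilibrium ⇒ each member carries load in proportion to AE: A₁E₁ = 142400000 N, A₂E₂ = 8694000 N, ΣAE = 151100000 N.
δ = PL/ΣAE = -101000·513/151100000 = -0.3429 mm.

-0.343 mm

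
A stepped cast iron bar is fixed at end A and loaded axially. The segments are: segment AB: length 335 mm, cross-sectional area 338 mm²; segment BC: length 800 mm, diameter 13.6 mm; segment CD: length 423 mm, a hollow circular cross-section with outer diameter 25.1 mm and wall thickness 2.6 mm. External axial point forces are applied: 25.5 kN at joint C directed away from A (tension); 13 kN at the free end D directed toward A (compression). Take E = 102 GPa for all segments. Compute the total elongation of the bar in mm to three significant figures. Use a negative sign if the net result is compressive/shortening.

0.503 mm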